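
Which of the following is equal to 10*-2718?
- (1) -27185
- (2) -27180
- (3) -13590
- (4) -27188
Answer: 2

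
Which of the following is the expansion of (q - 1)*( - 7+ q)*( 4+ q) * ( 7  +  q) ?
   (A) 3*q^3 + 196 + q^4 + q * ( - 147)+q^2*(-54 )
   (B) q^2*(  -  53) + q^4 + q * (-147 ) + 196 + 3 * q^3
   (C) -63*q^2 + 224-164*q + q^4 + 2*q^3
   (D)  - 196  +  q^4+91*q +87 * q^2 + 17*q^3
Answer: B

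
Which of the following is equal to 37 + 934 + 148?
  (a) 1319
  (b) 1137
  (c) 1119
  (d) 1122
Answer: c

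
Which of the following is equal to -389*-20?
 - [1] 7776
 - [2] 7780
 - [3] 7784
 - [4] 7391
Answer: 2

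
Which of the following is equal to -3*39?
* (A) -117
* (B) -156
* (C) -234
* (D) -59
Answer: A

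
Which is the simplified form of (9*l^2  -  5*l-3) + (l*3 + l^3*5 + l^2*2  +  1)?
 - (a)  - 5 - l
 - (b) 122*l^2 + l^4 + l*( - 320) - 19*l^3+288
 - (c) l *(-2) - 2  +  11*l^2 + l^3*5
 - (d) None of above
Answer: c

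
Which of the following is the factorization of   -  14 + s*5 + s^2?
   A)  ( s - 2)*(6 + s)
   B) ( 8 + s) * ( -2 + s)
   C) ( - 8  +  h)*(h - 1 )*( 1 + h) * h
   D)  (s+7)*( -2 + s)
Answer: D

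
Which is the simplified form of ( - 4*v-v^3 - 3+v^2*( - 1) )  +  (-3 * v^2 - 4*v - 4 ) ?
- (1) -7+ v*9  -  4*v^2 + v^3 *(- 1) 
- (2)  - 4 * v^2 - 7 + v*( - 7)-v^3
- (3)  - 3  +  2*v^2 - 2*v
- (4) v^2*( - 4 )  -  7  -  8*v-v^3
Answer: 4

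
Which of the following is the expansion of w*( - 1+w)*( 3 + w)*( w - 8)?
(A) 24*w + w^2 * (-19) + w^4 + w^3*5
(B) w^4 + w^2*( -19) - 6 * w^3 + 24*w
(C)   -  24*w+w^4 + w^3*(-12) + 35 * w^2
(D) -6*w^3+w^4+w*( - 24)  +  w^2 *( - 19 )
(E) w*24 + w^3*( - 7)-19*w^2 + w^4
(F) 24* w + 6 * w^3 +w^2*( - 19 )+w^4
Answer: B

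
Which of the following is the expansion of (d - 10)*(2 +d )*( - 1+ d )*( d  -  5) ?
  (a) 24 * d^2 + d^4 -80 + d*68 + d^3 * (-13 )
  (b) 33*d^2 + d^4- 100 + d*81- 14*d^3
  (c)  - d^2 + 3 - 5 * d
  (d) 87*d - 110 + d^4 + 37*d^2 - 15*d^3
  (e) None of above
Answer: e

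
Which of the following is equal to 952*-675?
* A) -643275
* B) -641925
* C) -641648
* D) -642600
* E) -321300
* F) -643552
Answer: D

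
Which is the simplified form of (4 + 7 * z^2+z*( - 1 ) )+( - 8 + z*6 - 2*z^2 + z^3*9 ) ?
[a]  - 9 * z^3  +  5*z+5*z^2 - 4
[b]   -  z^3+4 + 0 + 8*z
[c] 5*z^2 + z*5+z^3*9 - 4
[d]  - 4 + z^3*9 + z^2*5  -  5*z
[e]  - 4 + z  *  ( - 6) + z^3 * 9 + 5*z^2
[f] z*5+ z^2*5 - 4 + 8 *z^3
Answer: c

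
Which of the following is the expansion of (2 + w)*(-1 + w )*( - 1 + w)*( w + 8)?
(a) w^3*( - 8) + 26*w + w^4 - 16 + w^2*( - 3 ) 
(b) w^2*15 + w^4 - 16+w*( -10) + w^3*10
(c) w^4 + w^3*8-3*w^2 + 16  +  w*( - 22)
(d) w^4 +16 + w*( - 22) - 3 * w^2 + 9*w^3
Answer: c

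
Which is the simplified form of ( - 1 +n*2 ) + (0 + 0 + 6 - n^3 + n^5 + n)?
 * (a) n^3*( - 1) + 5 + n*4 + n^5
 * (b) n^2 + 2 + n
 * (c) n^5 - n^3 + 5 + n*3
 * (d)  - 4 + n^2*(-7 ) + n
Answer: c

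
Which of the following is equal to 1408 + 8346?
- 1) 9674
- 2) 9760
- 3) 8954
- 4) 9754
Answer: 4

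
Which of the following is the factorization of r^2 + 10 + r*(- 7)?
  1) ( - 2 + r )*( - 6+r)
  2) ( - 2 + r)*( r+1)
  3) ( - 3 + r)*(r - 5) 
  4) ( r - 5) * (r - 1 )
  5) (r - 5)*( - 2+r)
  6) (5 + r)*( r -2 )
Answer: 5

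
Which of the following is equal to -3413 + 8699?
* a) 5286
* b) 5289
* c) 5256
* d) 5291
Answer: a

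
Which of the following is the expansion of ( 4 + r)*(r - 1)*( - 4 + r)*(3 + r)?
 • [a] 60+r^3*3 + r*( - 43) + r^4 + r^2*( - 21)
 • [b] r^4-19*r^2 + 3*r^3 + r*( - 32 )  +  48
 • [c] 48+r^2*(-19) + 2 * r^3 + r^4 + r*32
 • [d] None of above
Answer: d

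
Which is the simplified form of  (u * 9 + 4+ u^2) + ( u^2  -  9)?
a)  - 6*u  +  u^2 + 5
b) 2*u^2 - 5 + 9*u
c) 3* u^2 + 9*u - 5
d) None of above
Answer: b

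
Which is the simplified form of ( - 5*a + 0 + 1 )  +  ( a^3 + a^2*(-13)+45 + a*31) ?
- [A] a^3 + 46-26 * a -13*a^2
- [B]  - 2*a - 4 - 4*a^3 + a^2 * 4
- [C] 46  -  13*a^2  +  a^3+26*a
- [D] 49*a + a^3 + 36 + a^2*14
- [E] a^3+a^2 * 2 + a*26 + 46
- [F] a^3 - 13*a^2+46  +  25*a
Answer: C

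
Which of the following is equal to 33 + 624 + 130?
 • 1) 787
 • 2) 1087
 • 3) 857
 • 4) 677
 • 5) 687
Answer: 1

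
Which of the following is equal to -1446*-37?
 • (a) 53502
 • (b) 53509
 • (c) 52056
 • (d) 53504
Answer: a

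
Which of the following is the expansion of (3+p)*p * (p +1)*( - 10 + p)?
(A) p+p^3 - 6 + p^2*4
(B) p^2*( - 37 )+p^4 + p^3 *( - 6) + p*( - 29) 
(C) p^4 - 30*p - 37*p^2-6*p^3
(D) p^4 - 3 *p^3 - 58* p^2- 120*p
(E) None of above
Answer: C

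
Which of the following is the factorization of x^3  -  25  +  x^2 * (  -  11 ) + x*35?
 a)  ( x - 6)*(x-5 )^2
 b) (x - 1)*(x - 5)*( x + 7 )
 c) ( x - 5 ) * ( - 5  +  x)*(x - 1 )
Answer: c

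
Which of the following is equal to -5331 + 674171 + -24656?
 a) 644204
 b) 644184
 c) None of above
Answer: b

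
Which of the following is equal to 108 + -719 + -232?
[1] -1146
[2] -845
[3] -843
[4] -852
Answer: 3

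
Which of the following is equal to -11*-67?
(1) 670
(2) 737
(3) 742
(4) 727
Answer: 2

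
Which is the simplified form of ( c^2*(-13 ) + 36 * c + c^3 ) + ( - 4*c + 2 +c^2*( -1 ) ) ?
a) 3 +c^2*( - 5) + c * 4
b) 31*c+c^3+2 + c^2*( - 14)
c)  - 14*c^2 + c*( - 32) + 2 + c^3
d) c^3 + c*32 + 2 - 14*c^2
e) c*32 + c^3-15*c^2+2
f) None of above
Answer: d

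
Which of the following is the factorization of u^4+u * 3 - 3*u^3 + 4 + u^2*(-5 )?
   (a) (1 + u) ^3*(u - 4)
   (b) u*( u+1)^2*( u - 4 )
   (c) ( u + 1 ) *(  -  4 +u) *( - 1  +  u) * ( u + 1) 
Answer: c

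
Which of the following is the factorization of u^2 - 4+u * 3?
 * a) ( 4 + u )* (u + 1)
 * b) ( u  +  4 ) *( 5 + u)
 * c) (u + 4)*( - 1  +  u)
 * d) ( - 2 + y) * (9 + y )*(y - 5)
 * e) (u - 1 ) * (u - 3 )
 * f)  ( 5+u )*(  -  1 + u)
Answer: c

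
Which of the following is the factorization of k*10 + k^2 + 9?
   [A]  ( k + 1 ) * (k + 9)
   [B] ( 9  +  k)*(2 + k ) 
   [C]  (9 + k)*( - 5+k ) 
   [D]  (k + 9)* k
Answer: A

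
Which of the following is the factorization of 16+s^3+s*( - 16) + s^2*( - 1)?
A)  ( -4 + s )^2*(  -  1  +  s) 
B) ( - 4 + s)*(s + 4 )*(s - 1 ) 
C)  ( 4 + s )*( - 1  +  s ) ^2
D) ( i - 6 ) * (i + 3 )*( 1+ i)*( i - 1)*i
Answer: B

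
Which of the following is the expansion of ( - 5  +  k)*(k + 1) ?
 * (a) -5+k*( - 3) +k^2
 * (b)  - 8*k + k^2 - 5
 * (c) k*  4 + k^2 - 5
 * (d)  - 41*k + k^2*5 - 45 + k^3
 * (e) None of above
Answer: e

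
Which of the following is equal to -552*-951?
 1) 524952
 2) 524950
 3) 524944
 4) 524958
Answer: 1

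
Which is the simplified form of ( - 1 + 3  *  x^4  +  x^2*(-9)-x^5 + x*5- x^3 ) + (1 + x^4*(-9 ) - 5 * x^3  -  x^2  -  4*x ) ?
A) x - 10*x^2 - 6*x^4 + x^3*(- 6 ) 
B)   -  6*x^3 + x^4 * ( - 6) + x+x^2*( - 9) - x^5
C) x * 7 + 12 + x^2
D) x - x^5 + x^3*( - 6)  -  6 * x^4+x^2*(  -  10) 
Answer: D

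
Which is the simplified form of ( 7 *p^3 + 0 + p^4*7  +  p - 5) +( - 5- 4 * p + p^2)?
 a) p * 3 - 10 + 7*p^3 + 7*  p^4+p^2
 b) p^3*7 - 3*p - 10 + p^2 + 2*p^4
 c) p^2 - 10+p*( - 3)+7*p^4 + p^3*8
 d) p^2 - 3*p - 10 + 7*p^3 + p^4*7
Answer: d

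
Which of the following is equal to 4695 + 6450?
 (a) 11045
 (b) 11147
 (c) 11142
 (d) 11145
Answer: d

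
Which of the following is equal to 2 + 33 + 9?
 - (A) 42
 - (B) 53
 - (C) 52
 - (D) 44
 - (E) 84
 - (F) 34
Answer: D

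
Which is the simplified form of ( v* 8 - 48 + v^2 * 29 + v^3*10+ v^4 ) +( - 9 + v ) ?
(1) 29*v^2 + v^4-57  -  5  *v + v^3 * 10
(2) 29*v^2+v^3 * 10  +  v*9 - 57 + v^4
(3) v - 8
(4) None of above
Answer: 2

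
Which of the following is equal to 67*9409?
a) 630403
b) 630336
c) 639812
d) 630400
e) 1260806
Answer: a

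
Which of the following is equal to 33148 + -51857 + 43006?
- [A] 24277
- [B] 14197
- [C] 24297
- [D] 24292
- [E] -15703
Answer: C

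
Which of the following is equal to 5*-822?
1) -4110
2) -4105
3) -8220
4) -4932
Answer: 1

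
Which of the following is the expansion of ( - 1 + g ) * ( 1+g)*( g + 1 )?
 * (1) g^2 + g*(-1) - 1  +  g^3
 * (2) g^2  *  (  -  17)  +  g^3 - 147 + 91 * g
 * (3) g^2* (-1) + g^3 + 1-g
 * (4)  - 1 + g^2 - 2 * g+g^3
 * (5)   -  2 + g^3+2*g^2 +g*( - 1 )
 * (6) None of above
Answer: 1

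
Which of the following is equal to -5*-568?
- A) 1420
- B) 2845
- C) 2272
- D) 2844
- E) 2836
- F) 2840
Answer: F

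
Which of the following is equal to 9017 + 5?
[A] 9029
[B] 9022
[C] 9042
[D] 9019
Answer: B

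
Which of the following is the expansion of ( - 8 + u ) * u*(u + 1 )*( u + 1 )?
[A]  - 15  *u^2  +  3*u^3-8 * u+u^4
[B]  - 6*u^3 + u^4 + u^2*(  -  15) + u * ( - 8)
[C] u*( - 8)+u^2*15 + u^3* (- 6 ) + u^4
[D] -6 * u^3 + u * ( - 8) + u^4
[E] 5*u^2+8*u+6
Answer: B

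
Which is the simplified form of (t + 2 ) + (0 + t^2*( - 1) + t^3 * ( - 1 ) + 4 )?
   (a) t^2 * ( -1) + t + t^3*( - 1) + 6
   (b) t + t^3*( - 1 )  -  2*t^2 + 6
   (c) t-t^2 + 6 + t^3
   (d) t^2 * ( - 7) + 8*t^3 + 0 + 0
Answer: a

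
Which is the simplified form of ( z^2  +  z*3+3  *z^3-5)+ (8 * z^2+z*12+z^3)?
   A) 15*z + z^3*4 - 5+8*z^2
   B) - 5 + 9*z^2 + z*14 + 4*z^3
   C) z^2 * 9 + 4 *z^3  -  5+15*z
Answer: C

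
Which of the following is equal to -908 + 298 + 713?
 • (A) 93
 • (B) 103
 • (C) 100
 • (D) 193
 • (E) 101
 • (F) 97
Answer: B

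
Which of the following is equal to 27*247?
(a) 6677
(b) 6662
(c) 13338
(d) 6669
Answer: d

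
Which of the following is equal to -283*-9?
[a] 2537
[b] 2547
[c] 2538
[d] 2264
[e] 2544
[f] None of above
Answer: b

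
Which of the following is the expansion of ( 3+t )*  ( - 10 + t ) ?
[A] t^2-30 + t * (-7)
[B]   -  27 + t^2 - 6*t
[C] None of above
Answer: A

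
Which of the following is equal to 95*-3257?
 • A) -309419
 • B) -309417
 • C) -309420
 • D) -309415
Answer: D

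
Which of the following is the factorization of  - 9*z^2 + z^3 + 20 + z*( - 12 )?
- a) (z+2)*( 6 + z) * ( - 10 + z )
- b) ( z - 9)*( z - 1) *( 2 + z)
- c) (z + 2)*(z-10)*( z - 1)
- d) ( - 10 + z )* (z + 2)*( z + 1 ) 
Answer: c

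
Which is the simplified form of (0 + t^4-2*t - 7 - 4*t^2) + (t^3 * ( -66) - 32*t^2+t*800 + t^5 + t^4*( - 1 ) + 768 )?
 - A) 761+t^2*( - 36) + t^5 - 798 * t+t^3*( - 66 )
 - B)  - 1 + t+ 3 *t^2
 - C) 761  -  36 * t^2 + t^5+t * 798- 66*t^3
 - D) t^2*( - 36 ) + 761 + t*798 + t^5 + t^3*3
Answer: C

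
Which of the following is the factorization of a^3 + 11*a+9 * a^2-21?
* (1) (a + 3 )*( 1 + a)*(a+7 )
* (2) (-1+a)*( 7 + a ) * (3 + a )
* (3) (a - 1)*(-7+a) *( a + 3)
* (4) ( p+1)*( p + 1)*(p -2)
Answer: 2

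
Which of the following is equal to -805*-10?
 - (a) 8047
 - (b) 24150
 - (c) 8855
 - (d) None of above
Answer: d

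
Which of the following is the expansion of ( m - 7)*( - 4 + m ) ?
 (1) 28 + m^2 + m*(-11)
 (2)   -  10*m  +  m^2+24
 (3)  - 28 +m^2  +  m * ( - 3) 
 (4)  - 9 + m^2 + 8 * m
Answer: 1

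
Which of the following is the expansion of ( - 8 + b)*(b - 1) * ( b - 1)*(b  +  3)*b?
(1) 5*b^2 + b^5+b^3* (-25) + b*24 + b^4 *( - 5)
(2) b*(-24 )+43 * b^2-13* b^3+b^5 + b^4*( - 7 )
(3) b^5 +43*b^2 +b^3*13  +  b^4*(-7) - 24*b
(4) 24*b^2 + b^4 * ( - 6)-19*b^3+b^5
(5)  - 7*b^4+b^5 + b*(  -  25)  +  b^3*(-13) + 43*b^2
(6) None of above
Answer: 2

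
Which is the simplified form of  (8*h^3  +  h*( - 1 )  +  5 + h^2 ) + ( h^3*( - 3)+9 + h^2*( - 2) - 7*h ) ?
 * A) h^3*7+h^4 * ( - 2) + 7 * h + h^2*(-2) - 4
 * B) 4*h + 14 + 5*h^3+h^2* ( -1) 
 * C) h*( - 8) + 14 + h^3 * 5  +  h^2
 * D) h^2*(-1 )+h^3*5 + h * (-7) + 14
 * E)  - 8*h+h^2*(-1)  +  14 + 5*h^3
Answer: E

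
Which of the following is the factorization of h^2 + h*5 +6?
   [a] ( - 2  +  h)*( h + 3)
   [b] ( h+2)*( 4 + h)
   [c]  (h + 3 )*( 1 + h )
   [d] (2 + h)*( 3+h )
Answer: d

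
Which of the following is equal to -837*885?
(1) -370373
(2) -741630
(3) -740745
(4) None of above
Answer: 3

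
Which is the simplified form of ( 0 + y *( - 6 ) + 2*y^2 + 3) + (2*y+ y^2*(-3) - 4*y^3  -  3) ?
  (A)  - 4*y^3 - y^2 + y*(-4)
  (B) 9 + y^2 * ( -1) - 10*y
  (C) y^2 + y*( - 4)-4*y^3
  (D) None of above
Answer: A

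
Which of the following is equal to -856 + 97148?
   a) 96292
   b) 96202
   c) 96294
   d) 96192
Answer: a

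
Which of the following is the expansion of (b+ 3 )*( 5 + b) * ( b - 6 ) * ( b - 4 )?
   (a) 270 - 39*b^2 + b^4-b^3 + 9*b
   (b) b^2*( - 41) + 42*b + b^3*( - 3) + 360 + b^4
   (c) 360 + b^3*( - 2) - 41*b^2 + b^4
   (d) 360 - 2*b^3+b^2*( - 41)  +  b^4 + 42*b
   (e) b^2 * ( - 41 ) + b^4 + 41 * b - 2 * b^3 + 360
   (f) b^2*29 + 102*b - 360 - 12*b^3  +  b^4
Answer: d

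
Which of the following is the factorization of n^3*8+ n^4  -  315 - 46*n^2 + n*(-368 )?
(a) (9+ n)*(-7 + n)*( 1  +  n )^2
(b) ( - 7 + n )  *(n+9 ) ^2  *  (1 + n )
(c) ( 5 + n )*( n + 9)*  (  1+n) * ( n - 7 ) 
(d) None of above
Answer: c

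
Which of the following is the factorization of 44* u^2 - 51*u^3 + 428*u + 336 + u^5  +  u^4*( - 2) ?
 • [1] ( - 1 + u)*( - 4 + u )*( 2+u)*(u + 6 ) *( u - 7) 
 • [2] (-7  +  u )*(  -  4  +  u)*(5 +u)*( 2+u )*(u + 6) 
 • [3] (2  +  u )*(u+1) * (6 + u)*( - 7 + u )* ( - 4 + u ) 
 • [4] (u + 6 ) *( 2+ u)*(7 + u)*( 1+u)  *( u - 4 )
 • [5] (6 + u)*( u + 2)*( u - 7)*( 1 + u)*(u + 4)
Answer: 3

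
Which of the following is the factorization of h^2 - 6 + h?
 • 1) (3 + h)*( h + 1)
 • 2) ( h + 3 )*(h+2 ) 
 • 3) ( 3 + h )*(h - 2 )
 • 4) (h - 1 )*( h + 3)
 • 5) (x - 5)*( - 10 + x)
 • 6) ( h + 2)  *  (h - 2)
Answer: 3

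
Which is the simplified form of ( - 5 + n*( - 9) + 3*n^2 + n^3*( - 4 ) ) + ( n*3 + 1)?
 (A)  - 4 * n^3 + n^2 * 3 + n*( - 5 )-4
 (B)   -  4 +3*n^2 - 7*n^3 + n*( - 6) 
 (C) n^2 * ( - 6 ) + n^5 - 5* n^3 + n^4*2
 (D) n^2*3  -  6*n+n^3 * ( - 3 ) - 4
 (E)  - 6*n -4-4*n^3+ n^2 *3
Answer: E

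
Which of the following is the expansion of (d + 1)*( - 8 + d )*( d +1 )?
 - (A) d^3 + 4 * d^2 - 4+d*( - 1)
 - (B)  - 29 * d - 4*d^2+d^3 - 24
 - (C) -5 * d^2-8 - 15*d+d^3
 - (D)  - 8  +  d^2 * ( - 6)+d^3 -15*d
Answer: D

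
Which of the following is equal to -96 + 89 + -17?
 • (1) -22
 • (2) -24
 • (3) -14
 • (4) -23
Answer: 2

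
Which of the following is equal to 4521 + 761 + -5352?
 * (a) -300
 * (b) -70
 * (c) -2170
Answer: b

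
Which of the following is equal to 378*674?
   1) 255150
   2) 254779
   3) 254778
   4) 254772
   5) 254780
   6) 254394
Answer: 4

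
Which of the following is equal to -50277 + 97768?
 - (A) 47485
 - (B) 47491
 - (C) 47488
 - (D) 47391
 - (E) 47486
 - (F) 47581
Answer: B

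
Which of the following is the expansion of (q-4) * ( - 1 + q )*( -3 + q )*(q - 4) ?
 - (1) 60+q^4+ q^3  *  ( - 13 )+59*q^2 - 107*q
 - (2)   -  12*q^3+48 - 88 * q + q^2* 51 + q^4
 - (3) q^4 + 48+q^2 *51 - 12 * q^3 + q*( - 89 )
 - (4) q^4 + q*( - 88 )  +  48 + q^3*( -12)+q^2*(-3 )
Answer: 2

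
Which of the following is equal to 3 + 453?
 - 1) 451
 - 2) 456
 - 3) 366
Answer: 2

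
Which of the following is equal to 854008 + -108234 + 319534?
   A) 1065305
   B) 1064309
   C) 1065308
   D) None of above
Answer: C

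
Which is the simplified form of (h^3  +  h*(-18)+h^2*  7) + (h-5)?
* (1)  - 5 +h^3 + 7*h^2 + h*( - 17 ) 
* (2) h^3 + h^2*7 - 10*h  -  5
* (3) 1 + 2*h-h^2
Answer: 1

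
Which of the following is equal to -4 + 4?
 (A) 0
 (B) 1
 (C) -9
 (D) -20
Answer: A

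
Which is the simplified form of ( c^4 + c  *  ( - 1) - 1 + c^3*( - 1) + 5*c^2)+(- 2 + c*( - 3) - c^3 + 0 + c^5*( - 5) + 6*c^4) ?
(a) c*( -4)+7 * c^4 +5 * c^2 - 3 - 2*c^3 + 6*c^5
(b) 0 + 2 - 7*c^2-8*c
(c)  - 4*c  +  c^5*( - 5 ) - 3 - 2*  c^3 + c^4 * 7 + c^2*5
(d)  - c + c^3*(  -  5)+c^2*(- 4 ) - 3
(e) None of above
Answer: c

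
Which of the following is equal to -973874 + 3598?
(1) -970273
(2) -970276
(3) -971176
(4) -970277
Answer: 2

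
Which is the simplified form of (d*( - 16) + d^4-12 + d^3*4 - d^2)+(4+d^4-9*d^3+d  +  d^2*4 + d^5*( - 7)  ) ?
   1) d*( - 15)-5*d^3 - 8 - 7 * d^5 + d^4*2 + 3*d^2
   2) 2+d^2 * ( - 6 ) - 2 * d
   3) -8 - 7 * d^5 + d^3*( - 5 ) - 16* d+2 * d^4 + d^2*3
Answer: 1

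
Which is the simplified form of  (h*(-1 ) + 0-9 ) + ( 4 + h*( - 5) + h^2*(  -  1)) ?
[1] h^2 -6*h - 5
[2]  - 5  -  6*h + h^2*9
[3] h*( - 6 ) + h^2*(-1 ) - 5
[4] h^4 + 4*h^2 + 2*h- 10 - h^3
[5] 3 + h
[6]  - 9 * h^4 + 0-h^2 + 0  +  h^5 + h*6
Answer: 3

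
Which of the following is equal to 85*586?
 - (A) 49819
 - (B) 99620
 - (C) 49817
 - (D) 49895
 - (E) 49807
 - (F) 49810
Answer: F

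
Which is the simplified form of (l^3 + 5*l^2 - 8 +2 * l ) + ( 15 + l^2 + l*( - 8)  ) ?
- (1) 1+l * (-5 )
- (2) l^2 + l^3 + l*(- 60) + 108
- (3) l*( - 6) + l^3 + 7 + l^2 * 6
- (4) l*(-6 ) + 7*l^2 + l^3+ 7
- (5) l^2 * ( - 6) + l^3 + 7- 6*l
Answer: 3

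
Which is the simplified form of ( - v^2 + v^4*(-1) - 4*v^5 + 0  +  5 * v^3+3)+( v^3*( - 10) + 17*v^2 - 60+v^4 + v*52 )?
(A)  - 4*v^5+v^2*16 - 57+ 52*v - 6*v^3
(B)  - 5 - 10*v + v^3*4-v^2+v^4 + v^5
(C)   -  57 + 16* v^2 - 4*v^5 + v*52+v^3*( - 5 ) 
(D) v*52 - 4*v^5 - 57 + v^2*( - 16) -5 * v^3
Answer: C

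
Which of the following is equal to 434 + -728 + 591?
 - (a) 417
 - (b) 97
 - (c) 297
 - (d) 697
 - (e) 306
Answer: c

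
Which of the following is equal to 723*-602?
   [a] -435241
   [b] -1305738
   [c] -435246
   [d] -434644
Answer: c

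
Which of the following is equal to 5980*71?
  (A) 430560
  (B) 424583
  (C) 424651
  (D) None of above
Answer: D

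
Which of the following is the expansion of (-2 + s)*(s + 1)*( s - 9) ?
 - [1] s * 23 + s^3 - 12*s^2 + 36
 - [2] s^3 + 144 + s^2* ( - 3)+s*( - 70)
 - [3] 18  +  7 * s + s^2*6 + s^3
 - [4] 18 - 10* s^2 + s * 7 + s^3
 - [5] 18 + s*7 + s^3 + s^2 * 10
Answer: 4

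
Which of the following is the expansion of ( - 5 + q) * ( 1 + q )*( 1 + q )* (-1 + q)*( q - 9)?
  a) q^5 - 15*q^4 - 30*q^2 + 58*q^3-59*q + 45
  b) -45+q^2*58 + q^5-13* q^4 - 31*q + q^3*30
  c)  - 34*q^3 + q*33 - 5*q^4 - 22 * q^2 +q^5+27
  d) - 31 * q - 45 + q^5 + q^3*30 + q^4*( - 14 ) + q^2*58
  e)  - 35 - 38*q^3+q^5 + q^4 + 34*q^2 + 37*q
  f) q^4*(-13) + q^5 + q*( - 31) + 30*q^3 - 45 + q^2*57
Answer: b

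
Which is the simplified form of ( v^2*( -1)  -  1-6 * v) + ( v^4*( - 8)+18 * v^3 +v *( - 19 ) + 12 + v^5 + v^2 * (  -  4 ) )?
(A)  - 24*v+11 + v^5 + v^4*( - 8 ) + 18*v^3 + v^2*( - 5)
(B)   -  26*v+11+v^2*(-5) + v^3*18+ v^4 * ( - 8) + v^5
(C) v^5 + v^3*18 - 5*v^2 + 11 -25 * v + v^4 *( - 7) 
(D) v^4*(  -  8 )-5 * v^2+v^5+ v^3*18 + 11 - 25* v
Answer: D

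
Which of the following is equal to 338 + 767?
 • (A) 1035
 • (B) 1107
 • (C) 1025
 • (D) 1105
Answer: D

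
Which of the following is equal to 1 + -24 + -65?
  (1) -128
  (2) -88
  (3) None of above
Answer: 2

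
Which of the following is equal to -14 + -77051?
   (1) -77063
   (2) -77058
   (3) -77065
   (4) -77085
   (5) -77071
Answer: 3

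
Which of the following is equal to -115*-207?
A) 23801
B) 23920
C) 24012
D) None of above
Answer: D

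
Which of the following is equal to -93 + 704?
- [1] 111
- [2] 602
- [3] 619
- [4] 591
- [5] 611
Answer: 5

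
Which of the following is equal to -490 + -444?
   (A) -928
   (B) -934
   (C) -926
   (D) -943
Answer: B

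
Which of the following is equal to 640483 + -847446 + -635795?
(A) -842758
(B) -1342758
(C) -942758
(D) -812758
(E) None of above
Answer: A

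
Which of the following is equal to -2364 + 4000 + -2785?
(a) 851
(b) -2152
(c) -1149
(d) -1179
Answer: c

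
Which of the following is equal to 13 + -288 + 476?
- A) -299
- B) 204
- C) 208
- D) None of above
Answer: D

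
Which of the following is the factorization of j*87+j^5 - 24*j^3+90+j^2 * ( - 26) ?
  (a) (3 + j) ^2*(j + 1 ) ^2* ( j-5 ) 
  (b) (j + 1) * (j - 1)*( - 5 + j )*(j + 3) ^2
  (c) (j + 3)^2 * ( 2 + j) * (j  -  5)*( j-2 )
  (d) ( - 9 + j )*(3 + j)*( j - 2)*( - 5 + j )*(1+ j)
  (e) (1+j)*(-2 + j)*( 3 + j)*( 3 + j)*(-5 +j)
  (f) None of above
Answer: e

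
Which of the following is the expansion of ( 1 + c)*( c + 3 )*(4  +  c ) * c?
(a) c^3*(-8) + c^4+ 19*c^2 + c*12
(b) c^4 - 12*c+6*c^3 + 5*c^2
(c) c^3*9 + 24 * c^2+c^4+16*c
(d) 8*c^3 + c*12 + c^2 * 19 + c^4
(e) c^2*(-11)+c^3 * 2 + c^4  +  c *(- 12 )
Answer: d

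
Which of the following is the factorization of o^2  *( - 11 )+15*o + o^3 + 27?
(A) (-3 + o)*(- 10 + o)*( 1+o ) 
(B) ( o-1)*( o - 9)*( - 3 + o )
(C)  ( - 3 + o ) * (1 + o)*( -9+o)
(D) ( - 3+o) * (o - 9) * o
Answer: C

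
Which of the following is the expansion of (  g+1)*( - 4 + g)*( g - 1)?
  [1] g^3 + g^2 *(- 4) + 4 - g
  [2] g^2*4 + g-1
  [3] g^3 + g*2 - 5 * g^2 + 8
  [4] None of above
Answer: 1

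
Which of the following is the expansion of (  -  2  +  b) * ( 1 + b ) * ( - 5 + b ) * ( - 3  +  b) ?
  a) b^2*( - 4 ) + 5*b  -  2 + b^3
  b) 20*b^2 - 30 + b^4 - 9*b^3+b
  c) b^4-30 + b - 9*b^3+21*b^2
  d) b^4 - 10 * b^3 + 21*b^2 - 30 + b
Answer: c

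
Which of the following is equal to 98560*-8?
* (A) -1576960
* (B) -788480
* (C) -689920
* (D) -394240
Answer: B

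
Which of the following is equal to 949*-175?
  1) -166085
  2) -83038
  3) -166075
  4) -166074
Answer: 3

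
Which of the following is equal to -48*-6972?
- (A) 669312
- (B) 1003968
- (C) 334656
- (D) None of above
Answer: C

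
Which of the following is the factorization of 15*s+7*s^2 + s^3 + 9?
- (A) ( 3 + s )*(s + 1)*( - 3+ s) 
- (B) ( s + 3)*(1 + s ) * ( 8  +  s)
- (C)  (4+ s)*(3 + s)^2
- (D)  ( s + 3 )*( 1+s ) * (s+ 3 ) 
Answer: D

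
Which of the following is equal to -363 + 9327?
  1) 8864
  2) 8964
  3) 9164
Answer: 2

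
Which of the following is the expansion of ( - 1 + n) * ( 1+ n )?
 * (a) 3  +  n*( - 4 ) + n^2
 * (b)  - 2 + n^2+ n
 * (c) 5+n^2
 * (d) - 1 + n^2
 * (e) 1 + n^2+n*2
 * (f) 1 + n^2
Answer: d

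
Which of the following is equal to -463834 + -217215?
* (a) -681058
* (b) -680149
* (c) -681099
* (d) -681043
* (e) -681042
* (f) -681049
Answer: f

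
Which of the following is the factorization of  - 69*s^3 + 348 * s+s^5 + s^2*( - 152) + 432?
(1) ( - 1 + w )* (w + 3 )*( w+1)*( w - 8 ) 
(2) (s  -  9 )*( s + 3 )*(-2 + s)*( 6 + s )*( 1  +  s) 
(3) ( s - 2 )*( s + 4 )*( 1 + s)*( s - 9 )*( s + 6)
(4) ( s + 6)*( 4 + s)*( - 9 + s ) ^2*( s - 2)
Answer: 3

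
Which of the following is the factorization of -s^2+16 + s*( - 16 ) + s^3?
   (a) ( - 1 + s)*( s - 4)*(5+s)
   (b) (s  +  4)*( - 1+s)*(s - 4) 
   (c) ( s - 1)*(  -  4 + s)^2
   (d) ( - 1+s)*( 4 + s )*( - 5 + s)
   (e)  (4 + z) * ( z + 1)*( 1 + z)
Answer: b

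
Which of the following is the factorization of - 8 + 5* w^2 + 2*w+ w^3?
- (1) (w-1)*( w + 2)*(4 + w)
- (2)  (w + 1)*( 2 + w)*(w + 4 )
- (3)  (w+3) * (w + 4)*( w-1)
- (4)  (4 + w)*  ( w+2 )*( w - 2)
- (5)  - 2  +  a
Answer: 1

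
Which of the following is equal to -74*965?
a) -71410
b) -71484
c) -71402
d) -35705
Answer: a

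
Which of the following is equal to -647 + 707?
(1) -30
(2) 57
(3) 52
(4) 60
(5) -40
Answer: 4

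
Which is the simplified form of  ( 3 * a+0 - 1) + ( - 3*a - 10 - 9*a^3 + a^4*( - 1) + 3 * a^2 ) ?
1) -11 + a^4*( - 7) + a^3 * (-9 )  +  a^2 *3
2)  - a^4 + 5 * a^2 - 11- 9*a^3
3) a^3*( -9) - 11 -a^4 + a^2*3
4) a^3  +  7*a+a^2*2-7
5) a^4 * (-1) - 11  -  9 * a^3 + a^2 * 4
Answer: 3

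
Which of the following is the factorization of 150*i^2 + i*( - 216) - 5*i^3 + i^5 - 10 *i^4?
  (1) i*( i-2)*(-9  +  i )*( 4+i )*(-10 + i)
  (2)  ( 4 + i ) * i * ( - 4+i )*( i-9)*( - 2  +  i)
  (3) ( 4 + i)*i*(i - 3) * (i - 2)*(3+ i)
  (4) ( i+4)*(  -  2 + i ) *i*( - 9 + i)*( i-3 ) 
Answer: 4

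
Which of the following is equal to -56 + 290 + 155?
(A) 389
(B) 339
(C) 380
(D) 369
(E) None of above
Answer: A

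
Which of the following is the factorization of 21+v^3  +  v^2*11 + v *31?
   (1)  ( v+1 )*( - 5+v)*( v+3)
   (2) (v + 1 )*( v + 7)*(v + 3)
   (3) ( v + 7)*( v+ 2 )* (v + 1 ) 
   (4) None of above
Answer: 2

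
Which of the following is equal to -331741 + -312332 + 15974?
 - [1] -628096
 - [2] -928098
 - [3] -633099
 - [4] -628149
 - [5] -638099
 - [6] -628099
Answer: 6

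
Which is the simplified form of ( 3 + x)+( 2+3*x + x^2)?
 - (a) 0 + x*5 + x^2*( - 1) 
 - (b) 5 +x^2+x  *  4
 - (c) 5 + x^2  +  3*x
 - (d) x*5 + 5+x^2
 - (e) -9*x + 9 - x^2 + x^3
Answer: b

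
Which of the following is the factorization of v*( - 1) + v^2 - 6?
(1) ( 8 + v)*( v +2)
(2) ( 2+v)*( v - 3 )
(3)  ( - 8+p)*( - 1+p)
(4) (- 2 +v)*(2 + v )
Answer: 2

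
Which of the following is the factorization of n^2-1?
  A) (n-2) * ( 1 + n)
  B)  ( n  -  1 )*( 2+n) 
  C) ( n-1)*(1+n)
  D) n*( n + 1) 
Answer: C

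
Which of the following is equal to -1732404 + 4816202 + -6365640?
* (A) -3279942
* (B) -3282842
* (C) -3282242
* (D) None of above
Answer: D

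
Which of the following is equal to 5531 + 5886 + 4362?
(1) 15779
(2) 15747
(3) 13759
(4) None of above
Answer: 1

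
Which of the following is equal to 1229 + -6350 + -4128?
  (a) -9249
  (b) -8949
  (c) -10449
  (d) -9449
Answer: a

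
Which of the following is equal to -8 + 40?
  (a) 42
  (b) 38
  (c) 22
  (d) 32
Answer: d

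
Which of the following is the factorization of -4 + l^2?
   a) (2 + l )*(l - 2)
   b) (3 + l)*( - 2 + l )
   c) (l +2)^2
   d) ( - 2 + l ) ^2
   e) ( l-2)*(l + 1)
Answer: a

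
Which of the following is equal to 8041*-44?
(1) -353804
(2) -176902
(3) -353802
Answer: 1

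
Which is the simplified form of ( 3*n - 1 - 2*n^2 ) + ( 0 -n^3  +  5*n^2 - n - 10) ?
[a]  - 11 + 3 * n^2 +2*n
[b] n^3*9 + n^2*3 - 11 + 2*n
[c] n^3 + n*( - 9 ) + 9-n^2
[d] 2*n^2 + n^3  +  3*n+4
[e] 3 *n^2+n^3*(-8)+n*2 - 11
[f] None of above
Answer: f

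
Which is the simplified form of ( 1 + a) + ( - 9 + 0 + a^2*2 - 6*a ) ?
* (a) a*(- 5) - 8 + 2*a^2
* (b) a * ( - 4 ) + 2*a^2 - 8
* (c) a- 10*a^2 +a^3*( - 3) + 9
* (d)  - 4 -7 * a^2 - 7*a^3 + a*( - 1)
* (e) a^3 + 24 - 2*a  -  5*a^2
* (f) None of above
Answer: a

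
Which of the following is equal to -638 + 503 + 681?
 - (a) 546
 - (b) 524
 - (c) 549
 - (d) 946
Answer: a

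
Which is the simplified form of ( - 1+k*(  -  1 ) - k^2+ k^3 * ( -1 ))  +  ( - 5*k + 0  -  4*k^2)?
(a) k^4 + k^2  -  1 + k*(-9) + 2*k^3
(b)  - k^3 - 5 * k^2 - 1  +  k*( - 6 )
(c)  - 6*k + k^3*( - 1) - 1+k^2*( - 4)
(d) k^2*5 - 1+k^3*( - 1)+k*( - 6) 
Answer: b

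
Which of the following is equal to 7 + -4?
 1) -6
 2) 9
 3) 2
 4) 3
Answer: 4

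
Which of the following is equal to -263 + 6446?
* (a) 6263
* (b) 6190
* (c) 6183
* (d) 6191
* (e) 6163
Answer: c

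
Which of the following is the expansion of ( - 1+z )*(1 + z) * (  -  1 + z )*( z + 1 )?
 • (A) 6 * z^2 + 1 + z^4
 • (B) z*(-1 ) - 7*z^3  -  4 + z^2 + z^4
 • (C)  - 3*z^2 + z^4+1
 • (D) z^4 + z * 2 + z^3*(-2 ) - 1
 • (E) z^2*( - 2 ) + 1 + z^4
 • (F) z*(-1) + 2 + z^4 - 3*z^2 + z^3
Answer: E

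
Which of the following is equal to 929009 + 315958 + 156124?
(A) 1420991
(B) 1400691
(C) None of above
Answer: C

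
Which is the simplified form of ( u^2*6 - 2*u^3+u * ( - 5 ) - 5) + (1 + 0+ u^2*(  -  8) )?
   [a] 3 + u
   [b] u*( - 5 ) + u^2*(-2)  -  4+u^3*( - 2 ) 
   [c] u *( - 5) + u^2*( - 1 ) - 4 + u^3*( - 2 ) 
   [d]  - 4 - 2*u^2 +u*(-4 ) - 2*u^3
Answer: b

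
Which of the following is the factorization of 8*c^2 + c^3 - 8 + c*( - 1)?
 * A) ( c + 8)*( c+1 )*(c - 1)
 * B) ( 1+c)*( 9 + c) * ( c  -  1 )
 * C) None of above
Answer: A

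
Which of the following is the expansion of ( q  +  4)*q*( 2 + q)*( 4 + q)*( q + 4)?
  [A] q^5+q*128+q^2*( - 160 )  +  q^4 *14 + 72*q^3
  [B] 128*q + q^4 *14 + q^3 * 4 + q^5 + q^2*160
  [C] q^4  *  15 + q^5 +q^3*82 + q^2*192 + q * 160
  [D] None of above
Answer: D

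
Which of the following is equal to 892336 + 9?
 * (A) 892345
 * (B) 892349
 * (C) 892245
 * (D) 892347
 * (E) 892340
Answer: A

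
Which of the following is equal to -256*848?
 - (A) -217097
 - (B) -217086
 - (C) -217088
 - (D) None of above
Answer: C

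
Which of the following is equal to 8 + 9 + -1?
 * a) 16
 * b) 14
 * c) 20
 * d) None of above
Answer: a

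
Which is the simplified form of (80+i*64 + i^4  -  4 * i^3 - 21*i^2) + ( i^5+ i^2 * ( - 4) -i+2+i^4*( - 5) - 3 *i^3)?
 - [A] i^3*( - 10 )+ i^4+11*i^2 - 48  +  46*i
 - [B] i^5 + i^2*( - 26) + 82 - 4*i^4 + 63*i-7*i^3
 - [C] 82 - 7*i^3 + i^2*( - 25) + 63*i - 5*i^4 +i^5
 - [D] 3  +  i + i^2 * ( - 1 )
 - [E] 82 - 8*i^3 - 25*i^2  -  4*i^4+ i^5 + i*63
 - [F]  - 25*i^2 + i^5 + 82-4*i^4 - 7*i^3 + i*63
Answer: F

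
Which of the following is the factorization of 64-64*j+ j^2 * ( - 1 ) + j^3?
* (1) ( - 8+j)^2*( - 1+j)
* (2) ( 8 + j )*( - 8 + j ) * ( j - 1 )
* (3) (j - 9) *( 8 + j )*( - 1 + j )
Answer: 2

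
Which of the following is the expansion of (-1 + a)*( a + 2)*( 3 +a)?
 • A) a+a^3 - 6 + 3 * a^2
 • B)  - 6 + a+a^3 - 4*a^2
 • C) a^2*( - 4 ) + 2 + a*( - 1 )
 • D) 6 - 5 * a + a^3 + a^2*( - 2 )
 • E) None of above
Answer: E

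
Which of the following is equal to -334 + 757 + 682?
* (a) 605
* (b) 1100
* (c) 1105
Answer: c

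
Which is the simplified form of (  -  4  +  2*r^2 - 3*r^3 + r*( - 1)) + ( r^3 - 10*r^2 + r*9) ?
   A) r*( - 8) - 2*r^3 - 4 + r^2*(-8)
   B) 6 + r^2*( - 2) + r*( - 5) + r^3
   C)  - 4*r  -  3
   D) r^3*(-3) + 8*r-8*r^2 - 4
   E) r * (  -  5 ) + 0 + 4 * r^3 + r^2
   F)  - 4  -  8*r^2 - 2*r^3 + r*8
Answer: F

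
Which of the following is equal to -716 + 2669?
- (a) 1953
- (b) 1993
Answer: a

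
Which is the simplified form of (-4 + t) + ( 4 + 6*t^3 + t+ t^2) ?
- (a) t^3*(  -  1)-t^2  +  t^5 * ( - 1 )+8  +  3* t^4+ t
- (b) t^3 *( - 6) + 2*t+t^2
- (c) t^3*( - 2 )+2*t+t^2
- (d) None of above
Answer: d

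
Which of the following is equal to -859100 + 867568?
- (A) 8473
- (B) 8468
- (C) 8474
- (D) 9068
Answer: B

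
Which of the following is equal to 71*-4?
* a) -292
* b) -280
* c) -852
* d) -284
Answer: d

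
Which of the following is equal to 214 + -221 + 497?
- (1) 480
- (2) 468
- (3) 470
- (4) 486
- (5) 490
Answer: 5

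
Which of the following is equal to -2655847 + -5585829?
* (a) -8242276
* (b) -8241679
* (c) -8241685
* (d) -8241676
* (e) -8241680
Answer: d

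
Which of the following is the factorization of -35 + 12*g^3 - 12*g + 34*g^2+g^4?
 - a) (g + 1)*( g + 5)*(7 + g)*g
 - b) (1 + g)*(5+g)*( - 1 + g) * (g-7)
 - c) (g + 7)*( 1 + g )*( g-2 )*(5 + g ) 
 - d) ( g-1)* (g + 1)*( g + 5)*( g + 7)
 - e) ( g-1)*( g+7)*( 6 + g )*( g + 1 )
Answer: d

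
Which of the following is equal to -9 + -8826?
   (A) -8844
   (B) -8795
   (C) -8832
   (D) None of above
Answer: D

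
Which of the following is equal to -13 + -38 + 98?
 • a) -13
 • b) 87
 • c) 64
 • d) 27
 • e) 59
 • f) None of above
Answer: f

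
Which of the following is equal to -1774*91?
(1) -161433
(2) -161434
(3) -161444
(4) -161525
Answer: 2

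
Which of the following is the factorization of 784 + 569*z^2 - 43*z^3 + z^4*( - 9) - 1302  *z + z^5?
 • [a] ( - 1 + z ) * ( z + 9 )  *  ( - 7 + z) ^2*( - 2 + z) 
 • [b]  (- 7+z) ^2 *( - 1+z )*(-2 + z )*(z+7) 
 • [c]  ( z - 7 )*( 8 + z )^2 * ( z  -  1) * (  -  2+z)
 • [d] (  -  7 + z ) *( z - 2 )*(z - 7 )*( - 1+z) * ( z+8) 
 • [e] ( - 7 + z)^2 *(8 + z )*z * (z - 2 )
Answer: d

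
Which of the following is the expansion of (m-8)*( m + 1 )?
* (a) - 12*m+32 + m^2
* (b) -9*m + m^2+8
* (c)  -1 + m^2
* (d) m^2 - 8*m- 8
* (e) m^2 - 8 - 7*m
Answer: e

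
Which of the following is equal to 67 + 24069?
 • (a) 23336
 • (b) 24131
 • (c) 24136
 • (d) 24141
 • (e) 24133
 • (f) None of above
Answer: c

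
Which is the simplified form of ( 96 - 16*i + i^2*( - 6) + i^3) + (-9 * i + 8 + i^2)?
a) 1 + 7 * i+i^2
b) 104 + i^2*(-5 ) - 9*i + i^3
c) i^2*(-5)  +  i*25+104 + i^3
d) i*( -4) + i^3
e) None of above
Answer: e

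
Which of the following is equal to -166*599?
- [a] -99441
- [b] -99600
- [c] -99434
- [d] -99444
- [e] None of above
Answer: c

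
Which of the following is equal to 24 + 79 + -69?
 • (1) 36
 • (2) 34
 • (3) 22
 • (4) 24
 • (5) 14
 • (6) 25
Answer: 2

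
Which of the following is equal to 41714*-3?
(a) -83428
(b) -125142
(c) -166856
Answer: b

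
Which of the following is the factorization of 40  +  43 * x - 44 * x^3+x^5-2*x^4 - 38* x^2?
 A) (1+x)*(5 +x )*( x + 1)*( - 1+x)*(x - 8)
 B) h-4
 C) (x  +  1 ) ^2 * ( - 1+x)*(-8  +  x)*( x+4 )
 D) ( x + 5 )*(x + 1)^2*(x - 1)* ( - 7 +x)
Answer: A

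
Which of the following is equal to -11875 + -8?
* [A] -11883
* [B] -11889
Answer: A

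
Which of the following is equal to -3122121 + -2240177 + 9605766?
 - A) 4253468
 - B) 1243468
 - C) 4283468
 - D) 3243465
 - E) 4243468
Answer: E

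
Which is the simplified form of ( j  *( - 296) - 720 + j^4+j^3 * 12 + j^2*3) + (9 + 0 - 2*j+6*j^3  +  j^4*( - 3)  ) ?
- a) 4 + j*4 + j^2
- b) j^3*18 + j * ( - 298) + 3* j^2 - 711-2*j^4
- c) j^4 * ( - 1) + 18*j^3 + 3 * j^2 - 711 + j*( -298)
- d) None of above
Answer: b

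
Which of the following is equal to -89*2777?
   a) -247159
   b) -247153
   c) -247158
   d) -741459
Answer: b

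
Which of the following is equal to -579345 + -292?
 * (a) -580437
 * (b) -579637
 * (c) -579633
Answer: b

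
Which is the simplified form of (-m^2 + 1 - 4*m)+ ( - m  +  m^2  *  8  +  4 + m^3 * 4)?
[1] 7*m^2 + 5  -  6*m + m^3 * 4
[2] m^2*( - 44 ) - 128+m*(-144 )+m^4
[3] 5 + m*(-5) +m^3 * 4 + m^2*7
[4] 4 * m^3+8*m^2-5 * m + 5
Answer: 3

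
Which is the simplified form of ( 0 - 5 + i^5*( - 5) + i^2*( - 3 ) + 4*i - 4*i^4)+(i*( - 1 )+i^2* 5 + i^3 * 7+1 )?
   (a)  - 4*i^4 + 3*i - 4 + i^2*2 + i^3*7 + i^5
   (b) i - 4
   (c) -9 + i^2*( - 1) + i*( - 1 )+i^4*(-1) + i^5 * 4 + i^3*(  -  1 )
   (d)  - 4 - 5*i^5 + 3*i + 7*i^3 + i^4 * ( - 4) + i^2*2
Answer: d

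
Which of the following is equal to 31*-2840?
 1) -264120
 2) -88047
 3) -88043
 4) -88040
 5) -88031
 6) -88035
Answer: 4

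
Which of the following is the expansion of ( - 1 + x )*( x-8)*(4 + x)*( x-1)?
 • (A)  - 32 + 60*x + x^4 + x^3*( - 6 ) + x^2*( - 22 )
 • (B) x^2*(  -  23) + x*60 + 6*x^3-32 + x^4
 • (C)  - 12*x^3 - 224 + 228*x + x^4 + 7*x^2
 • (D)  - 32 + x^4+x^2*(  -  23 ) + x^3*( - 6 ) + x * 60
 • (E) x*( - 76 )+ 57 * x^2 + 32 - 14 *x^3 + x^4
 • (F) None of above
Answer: D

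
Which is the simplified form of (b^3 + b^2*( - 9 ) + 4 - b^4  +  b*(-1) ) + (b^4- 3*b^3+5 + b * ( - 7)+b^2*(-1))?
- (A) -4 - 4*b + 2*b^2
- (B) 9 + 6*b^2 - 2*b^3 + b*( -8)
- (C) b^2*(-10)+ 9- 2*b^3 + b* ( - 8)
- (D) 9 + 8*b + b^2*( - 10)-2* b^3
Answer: C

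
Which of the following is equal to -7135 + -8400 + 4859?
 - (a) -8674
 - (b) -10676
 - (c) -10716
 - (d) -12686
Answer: b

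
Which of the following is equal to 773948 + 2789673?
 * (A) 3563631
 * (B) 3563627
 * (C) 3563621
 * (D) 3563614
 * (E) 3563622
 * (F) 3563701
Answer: C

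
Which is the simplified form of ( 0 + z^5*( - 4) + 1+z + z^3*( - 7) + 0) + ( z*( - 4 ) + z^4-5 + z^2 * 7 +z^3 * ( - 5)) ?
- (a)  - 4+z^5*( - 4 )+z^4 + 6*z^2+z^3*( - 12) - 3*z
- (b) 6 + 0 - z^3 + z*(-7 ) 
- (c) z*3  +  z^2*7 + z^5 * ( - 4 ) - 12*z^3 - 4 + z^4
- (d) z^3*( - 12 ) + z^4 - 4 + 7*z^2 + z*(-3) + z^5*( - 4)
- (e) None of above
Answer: d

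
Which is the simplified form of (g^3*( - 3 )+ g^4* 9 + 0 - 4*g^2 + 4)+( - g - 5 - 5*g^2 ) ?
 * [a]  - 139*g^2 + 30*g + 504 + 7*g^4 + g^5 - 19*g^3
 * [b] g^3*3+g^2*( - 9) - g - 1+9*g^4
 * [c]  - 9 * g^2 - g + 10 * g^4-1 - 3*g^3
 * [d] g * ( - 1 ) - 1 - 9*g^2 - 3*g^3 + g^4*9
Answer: d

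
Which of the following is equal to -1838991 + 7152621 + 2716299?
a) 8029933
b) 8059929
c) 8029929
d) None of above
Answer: c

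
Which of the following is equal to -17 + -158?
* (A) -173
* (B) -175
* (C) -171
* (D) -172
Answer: B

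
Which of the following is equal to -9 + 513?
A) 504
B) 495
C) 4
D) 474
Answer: A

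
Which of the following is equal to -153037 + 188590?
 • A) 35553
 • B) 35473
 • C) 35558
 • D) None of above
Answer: A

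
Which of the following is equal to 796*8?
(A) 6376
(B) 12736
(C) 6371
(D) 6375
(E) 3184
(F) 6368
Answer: F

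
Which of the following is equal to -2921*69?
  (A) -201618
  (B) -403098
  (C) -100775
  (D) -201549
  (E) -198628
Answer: D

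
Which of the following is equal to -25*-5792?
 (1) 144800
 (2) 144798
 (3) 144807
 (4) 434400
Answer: 1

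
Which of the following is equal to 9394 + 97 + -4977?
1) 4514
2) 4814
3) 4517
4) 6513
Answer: 1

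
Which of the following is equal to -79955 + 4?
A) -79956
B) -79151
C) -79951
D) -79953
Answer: C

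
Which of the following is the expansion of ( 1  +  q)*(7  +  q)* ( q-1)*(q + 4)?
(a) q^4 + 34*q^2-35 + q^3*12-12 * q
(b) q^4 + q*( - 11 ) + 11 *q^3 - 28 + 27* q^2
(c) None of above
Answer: b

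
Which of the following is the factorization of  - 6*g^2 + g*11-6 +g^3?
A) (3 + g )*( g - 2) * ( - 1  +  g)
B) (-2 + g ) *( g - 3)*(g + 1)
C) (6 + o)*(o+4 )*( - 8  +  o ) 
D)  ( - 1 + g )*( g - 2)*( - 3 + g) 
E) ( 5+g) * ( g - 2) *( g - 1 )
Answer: D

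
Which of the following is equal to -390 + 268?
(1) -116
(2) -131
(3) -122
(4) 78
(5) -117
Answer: 3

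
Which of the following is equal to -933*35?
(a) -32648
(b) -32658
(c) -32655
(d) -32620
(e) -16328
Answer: c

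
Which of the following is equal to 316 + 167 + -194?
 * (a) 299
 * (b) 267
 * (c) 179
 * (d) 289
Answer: d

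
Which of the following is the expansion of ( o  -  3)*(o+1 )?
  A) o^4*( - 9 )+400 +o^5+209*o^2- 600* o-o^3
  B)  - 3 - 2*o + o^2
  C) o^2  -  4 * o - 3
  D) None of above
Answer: B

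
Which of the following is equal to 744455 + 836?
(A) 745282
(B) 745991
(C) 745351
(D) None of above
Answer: D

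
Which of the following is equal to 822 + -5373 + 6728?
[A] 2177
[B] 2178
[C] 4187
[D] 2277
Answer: A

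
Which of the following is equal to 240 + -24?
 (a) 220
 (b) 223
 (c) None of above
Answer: c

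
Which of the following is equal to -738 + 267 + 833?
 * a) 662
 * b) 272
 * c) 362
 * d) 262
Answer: c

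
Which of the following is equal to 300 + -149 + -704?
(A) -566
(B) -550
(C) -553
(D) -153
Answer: C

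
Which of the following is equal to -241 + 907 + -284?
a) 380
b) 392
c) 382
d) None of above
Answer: c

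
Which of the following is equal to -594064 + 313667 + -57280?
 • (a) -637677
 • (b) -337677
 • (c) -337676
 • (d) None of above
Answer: b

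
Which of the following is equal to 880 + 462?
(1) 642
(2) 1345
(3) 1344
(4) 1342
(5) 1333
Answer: 4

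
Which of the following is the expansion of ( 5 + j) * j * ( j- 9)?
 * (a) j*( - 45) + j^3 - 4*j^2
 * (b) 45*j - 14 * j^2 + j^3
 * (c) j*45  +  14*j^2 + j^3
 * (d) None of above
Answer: a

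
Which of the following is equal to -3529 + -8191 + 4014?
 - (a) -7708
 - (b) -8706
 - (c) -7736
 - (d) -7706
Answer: d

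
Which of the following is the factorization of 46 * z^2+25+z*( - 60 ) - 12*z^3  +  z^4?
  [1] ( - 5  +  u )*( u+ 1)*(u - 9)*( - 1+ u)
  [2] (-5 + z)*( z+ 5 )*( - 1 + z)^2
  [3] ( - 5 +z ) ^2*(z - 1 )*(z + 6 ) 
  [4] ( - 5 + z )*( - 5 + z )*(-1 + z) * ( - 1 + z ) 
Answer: 4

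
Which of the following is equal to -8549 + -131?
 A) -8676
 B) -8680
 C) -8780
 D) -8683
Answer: B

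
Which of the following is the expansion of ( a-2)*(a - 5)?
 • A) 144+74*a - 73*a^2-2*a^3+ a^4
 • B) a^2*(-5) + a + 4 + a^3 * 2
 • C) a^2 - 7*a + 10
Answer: C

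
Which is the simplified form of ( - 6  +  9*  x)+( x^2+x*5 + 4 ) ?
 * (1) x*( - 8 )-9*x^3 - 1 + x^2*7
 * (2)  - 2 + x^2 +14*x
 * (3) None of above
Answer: 2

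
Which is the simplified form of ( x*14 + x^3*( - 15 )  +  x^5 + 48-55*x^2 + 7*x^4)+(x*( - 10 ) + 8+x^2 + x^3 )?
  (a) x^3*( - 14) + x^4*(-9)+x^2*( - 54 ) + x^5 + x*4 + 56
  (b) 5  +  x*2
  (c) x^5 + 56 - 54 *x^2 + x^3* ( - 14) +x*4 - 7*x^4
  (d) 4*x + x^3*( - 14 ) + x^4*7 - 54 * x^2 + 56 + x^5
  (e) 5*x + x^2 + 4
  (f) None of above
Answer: d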